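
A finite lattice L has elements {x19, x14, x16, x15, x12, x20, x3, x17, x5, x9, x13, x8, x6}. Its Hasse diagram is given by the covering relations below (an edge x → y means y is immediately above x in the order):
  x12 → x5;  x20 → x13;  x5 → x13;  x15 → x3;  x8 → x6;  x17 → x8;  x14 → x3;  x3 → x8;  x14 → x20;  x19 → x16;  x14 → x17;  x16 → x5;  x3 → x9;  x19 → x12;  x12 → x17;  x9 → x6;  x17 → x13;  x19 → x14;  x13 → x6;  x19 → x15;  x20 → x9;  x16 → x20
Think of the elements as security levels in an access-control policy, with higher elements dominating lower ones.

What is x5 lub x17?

Common upper bounds of {x5, x17}: x13, x6.
The least among these is x13.

x13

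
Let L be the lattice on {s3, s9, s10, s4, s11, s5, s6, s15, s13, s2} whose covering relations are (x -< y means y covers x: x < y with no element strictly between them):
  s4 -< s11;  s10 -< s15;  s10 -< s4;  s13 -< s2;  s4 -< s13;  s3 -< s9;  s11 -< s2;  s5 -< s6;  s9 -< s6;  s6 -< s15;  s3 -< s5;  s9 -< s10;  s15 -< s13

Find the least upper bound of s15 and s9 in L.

Common upper bounds of {s15, s9}: s13, s15, s2.
The least among these is s15.

s15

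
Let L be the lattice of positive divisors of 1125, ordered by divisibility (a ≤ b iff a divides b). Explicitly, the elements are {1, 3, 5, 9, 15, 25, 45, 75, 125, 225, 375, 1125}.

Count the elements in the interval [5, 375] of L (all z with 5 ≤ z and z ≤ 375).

The interval [5, 375] = {125, 15, 25, 375, 5, 75}, which has 6 elements.

6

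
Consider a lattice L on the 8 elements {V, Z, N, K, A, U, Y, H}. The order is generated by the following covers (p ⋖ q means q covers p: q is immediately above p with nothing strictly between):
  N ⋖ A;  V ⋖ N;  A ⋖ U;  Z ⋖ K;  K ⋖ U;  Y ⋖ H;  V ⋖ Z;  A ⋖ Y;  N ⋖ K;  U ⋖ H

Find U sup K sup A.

Common upper bounds of {U, K, A}: H, U.
The least among these is U.

U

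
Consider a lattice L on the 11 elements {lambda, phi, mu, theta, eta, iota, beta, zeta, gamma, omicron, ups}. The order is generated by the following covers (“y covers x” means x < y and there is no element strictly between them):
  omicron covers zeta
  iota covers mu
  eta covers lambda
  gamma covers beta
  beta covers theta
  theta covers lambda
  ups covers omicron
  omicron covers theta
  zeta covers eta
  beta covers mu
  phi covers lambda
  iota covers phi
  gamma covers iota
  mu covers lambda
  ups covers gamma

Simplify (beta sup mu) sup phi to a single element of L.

gamma

beta ∨ mu = beta
beta ∨ phi = gamma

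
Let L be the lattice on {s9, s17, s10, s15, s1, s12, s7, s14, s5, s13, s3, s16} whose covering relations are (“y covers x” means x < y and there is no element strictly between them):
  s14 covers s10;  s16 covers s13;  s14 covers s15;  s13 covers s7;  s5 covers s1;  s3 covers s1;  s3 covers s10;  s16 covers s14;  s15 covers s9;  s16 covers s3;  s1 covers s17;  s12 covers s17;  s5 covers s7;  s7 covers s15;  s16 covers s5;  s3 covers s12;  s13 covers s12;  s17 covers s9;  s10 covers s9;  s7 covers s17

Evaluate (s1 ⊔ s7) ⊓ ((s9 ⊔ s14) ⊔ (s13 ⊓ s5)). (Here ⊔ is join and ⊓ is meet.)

s1 ∨ s7 = s5
s9 ∨ s14 = s14
s13 ∧ s5 = s7
s14 ∨ s7 = s16
s5 ∧ s16 = s5

s5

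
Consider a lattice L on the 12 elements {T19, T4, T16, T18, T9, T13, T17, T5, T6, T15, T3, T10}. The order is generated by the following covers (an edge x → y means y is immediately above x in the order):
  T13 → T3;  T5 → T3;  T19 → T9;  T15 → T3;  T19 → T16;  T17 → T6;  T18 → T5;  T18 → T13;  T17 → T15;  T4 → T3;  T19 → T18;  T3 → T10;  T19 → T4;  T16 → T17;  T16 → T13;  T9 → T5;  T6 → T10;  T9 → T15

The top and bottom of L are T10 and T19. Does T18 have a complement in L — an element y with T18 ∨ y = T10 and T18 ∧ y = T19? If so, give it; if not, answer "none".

T6

Need y with T18 ∨ y = T10 and T18 ∧ y = T19.
Checking each element gives: T6.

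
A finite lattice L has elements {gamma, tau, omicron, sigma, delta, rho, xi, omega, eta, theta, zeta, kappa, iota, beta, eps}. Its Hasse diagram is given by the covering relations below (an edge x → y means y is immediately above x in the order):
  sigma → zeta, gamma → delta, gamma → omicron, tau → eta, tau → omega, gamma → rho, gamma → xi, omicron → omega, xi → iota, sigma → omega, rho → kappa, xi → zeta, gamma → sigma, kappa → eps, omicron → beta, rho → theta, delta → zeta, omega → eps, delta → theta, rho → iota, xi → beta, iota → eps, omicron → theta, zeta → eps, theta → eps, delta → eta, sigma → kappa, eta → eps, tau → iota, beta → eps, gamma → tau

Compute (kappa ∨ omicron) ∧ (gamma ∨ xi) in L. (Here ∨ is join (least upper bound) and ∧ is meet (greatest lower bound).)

kappa ∨ omicron = eps
gamma ∨ xi = xi
eps ∧ xi = xi

xi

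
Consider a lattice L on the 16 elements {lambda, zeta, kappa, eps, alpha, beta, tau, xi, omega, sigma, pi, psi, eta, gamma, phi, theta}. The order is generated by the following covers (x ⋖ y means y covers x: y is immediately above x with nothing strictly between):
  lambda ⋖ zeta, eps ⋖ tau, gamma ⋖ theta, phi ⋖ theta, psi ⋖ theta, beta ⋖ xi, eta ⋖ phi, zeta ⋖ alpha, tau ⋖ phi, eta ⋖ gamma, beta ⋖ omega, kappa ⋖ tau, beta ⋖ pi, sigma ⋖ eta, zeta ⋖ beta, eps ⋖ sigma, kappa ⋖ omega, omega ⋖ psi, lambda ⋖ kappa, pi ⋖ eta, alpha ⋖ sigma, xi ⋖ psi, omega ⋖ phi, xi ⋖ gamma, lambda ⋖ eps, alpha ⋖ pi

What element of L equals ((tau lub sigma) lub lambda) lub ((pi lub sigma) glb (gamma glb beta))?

phi

tau ∨ sigma = phi
phi ∨ lambda = phi
pi ∨ sigma = eta
gamma ∧ beta = beta
eta ∧ beta = beta
phi ∨ beta = phi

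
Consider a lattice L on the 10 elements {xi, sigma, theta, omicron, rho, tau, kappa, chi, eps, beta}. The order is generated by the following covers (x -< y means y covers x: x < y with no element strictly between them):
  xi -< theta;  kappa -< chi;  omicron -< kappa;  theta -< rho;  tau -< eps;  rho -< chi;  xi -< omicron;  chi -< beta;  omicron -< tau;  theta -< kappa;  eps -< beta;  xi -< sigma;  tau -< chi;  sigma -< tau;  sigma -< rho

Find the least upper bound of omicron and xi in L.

Common upper bounds of {omicron, xi}: beta, chi, eps, kappa, omicron, tau.
The least among these is omicron.

omicron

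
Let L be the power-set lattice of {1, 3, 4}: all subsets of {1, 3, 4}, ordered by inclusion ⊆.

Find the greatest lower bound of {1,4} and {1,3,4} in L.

Common lower bounds of {{1,4}, {1,3,4}}: {1,4}, {1}, {4}, ∅.
The greatest among these is {1,4}.

{1,4}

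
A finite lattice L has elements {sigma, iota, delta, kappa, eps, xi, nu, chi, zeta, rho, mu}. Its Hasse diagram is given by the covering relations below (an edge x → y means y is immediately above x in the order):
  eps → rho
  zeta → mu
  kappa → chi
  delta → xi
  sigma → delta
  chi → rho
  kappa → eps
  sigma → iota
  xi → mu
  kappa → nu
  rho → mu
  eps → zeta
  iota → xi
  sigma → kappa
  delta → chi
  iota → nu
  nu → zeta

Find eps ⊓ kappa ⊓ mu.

Common lower bounds of {eps, kappa, mu}: kappa, sigma.
The greatest among these is kappa.

kappa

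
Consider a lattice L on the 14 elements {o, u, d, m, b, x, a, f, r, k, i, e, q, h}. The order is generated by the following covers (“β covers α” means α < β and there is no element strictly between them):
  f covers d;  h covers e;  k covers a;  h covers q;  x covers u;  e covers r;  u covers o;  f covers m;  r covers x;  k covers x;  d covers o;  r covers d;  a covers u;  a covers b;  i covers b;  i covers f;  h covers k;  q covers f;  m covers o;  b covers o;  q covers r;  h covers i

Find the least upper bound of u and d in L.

Common upper bounds of {u, d}: e, h, q, r.
The least among these is r.

r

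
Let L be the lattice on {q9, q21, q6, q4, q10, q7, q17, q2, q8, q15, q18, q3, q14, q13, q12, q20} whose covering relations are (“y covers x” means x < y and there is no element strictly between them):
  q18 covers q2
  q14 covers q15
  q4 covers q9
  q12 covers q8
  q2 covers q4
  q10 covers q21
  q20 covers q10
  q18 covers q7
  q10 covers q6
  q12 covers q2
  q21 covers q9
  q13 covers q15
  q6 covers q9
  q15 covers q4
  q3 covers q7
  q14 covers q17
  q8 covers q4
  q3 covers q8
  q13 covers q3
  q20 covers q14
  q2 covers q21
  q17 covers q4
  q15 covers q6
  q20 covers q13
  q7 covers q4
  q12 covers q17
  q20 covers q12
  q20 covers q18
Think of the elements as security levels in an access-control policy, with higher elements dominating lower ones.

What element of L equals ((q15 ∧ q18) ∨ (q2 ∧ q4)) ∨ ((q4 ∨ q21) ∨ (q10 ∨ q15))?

q15 ∧ q18 = q4
q2 ∧ q4 = q4
q4 ∨ q4 = q4
q4 ∨ q21 = q2
q10 ∨ q15 = q20
q2 ∨ q20 = q20
q4 ∨ q20 = q20

q20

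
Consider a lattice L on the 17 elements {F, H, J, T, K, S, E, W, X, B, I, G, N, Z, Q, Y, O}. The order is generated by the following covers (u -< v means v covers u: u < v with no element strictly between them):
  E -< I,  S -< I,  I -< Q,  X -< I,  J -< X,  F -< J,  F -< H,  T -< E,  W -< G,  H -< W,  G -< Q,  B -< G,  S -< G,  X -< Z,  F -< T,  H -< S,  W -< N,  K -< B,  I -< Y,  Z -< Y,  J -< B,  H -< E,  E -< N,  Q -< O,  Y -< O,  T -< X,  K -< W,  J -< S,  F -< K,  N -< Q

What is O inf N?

Common lower bounds of {O, N}: E, F, H, K, N, T, W.
The greatest among these is N.

N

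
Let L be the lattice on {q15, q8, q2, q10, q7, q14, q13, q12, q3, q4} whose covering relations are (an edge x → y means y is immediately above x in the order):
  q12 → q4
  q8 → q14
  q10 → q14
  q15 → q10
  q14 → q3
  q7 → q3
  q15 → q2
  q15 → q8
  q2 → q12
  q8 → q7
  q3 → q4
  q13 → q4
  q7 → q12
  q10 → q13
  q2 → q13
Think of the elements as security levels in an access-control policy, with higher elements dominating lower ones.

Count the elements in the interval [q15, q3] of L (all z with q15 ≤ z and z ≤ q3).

The interval [q15, q3] = {q10, q14, q15, q3, q7, q8}, which has 6 elements.

6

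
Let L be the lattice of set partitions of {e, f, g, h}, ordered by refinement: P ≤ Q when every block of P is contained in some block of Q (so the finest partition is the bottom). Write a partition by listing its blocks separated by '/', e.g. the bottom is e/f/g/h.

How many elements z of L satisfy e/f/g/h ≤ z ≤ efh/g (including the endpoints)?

5

The interval [e/f/g/h, efh/g] = {e/f/g/h, e/fh/g, ef/g/h, efh/g, eh/f/g}, which has 5 elements.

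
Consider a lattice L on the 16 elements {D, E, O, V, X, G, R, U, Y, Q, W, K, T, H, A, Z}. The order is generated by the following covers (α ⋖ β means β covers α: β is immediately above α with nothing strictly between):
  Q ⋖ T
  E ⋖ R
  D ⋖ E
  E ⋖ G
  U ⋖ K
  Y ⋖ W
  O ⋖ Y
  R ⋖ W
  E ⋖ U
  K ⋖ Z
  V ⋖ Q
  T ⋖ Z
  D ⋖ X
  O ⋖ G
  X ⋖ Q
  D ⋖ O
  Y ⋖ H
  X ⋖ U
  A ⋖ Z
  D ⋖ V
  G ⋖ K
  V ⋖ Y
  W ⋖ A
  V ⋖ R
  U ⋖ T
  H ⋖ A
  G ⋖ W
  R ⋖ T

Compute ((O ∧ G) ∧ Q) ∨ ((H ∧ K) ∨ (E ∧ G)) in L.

G

O ∧ G = O
O ∧ Q = D
H ∧ K = O
E ∧ G = E
O ∨ E = G
D ∨ G = G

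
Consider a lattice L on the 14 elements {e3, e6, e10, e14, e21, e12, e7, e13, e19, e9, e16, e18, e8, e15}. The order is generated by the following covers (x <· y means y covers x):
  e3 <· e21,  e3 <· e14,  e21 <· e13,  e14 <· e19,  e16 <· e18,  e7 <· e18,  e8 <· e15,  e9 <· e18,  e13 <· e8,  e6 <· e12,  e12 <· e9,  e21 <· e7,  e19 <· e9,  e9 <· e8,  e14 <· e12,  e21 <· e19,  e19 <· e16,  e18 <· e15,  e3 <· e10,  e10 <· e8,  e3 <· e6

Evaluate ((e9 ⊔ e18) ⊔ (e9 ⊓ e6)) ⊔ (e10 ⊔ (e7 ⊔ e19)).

e15

e9 ∨ e18 = e18
e9 ∧ e6 = e6
e18 ∨ e6 = e18
e7 ∨ e19 = e18
e10 ∨ e18 = e15
e18 ∨ e15 = e15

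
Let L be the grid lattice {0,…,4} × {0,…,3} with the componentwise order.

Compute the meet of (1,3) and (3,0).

(1,0)

Common lower bounds of {(1,3), (3,0)}: (0,0), (1,0).
The greatest among these is (1,0).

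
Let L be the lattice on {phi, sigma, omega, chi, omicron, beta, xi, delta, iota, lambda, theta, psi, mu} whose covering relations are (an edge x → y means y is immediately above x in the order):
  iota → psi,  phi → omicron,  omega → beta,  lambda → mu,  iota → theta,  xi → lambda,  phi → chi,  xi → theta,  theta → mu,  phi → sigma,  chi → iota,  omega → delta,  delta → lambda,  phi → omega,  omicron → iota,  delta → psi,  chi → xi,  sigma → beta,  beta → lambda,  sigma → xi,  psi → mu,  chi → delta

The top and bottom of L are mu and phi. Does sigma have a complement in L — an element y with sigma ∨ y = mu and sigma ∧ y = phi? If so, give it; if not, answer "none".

Need y with sigma ∨ y = mu and sigma ∧ y = phi.
Checking each element gives: psi.

psi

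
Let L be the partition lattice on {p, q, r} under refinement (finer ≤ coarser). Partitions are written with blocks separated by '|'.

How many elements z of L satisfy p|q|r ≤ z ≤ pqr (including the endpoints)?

5

The interval [p|q|r, pqr] = {pqr, pq|r, pr|q, p|qr, p|q|r}, which has 5 elements.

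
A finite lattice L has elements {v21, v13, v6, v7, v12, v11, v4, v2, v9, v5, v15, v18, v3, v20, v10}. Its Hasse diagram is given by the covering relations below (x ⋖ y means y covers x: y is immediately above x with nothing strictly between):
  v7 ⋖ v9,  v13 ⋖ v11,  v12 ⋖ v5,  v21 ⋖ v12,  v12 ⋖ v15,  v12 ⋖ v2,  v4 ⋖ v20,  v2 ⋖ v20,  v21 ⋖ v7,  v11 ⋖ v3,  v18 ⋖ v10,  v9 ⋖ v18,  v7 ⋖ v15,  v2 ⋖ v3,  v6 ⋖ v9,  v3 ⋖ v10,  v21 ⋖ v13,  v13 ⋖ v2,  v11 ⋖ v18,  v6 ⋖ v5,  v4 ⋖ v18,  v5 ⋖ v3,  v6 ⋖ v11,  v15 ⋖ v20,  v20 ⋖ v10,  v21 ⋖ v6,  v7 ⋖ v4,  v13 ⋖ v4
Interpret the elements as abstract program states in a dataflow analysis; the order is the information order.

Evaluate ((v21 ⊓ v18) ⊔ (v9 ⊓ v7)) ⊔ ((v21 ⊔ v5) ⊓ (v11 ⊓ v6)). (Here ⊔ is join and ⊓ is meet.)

v9

v21 ∧ v18 = v21
v9 ∧ v7 = v7
v21 ∨ v7 = v7
v21 ∨ v5 = v5
v11 ∧ v6 = v6
v5 ∧ v6 = v6
v7 ∨ v6 = v9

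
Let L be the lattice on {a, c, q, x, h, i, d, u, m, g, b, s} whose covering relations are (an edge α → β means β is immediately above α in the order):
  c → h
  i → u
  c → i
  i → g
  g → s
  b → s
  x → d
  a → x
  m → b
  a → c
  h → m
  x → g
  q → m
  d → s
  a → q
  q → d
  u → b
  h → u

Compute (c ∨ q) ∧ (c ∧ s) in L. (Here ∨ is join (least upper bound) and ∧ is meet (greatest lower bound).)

c ∨ q = m
c ∧ s = c
m ∧ c = c

c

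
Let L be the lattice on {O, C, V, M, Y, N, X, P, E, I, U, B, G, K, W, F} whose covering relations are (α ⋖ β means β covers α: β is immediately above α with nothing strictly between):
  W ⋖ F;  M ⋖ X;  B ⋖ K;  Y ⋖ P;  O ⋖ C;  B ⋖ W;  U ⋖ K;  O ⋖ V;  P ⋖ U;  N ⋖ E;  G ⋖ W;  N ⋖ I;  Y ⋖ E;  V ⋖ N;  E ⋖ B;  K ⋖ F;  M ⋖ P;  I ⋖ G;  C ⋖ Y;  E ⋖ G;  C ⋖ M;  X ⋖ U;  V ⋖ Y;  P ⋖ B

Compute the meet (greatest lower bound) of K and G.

Common lower bounds of {K, G}: C, E, N, O, V, Y.
The greatest among these is E.

E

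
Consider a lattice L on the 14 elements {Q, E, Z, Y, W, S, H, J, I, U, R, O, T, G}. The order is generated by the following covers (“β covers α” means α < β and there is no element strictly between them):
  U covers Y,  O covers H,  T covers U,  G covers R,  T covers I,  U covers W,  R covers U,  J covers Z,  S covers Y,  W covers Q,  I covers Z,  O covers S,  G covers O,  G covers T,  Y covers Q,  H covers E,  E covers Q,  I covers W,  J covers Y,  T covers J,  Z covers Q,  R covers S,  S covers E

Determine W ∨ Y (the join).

Common upper bounds of {W, Y}: G, R, T, U.
The least among these is U.

U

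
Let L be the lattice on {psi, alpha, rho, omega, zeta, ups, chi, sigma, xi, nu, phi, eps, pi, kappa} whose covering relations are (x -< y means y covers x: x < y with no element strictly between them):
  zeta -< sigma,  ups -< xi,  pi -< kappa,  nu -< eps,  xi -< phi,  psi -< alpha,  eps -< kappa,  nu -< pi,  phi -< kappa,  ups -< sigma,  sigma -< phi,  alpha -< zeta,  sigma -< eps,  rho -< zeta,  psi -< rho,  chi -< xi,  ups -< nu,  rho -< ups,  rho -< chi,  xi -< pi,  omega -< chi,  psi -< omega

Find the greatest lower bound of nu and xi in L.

Common lower bounds of {nu, xi}: psi, rho, ups.
The greatest among these is ups.

ups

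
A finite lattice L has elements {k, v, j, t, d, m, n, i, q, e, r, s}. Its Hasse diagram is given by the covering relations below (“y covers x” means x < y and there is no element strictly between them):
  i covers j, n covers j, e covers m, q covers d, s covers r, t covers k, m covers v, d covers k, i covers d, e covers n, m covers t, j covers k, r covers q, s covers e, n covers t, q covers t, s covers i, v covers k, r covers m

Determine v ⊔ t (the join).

m

Common upper bounds of {v, t}: e, m, r, s.
The least among these is m.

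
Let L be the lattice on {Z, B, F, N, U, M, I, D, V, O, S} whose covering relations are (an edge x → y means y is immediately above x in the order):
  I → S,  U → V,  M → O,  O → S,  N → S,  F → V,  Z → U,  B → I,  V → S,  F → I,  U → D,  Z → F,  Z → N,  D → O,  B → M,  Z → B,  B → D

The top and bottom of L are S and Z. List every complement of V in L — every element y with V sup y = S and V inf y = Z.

Need y with V ∨ y = S and V ∧ y = Z.
Checking each element gives: B, M, N.

B, M, N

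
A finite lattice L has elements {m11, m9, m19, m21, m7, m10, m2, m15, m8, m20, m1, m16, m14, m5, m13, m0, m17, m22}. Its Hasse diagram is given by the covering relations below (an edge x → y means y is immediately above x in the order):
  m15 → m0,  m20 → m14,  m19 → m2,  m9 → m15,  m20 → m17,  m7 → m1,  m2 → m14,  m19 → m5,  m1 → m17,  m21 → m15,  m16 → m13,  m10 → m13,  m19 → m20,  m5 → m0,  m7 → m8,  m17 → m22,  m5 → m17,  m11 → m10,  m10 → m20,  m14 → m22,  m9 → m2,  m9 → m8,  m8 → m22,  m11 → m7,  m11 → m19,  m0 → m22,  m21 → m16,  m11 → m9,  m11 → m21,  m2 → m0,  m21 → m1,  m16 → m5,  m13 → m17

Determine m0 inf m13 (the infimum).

Common lower bounds of {m0, m13}: m11, m16, m21.
The greatest among these is m16.

m16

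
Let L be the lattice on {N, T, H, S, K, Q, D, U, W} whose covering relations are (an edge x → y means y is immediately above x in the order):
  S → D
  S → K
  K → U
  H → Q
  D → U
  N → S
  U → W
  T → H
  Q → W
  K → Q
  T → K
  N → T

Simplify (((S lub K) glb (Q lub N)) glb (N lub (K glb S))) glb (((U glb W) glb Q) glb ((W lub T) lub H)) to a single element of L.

S ∨ K = K
Q ∨ N = Q
K ∧ Q = K
K ∧ S = S
N ∨ S = S
K ∧ S = S
U ∧ W = U
U ∧ Q = K
W ∨ T = W
W ∨ H = W
K ∧ W = K
S ∧ K = S

S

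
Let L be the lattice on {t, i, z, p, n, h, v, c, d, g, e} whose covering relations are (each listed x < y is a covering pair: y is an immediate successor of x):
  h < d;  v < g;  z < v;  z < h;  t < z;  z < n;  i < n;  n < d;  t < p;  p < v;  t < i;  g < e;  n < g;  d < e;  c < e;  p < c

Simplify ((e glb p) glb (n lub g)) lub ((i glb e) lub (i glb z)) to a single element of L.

e ∧ p = p
n ∨ g = g
p ∧ g = p
i ∧ e = i
i ∧ z = t
i ∨ t = i
p ∨ i = g

g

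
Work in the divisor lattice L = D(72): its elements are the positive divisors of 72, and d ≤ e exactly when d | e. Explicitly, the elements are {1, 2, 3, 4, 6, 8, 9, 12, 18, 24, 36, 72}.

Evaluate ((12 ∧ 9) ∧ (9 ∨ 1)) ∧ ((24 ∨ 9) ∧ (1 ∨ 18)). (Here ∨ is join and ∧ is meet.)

3

12 ∧ 9 = 3
9 ∨ 1 = 9
3 ∧ 9 = 3
24 ∨ 9 = 72
1 ∨ 18 = 18
72 ∧ 18 = 18
3 ∧ 18 = 3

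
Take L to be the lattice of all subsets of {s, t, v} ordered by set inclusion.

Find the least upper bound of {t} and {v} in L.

{t,v}

Under ⊆, join is union: {t} ∪ {v} = {t,v}.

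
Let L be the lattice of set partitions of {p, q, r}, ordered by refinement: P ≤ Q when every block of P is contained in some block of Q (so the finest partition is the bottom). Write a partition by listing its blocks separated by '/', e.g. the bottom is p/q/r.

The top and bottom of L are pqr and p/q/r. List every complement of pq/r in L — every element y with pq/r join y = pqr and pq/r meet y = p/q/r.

p/qr, pr/q

Need y with pq/r ∨ y = pqr and pq/r ∧ y = p/q/r.
Checking each element gives: p/qr, pr/q.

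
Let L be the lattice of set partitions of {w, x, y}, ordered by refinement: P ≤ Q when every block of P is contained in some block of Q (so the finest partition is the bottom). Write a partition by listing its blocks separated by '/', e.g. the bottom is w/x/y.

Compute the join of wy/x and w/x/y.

The join of wy/x and w/x/y merges any blocks that overlap across the partitions, giving wy/x.

wy/x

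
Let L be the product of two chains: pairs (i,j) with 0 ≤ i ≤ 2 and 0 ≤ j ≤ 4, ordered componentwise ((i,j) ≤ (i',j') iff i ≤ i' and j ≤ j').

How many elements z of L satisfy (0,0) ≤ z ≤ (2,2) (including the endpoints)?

The interval [(0,0), (2,2)] = {(0,0), (0,1), (0,2), (1,0), (1,1), (1,2), (2,0), (2,1), (2,2)}, which has 9 elements.

9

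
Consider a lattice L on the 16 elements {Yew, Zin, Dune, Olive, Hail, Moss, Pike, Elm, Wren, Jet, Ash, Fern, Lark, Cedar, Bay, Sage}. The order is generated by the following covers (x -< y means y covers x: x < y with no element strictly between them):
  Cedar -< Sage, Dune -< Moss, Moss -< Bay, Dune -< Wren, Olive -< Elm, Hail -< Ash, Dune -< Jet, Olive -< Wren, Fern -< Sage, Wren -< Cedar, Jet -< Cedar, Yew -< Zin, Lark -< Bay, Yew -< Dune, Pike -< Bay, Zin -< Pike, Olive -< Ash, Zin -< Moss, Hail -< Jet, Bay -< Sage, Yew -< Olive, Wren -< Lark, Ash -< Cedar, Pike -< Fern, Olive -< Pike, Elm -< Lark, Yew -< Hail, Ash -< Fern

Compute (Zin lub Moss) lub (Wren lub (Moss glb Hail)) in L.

Zin ∨ Moss = Moss
Moss ∧ Hail = Yew
Wren ∨ Yew = Wren
Moss ∨ Wren = Bay

Bay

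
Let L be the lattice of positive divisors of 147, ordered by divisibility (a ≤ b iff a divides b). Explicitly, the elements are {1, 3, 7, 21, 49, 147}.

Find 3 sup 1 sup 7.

Common upper bounds of {3, 1, 7}: 147, 21.
The least among these is 21.

21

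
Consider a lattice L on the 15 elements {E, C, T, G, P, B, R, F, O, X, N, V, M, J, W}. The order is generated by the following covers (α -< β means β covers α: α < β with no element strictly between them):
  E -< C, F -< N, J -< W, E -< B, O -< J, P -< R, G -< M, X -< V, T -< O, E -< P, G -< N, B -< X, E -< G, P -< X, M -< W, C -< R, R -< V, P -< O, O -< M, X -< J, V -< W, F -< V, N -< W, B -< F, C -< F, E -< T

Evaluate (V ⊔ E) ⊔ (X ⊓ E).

V ∨ E = V
X ∧ E = E
V ∨ E = V

V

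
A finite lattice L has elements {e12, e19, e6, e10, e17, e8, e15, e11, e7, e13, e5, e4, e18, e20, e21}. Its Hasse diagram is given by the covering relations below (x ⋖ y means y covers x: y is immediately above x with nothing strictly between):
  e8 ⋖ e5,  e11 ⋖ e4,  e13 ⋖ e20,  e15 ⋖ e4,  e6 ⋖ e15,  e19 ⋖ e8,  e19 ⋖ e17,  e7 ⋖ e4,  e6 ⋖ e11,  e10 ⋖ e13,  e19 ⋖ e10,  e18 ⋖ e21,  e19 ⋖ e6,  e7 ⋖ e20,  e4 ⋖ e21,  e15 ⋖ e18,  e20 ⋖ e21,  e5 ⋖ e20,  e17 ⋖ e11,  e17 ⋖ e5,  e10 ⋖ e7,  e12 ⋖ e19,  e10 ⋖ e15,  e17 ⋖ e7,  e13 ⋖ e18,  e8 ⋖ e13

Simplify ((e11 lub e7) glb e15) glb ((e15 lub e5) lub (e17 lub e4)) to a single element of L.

e11 ∨ e7 = e4
e4 ∧ e15 = e15
e15 ∨ e5 = e21
e17 ∨ e4 = e4
e21 ∨ e4 = e21
e15 ∧ e21 = e15

e15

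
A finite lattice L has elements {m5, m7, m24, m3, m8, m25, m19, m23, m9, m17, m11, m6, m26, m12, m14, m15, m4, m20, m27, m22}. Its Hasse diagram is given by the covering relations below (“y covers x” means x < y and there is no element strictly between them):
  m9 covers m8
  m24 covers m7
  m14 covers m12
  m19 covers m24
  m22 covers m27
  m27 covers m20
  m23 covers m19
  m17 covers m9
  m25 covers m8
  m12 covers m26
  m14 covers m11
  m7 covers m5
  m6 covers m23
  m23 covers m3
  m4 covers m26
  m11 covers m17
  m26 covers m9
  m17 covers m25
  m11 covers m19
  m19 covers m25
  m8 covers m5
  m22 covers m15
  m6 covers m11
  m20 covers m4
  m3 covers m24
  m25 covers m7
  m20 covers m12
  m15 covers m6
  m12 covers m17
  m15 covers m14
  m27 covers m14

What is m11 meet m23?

Common lower bounds of {m11, m23}: m19, m24, m25, m5, m7, m8.
The greatest among these is m19.

m19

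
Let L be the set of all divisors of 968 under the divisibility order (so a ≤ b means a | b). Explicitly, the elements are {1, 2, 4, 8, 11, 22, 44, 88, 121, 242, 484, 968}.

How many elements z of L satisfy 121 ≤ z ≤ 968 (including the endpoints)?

The interval [121, 968] = {121, 242, 484, 968}, which has 4 elements.

4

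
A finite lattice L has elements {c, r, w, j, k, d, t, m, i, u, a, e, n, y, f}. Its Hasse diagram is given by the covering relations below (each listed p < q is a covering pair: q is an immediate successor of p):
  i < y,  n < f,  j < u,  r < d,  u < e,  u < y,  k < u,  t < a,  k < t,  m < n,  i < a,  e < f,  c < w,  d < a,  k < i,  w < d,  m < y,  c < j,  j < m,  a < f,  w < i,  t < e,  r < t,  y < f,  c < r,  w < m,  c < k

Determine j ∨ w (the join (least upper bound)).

m

Common upper bounds of {j, w}: f, m, n, y.
The least among these is m.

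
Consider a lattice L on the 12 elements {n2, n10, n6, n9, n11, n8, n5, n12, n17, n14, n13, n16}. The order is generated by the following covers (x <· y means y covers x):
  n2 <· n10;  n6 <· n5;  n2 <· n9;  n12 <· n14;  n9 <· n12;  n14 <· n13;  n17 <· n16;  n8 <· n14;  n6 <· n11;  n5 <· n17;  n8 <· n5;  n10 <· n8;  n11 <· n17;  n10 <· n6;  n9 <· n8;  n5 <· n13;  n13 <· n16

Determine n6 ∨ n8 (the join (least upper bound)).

n5

Common upper bounds of {n6, n8}: n13, n16, n17, n5.
The least among these is n5.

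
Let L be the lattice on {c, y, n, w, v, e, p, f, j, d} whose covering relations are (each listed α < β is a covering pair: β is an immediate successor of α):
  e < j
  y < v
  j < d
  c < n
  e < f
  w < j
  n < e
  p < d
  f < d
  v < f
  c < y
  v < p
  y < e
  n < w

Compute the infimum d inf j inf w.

w

Common lower bounds of {d, j, w}: c, n, w.
The greatest among these is w.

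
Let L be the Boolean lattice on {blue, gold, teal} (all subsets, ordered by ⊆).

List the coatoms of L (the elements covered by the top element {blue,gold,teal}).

The coatoms are exactly the elements covered by {blue,gold,teal}: {blue,gold}, {blue,teal}, {gold,teal}.

{blue,gold}, {blue,teal}, {gold,teal}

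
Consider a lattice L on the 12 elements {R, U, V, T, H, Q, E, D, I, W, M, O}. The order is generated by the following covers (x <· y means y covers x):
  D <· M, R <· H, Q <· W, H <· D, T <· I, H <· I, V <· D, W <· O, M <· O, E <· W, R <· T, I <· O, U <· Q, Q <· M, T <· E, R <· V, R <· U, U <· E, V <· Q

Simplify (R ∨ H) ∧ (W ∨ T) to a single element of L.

R

R ∨ H = H
W ∨ T = W
H ∧ W = R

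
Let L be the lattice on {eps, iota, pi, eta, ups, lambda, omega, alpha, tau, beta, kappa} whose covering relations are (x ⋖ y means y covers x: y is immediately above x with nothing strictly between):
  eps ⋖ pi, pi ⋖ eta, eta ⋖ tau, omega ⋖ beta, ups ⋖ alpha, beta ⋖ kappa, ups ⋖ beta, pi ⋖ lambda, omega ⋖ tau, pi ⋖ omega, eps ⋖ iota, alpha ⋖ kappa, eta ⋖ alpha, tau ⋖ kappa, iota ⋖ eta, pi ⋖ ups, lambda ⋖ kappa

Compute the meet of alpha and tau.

Common lower bounds of {alpha, tau}: eps, eta, iota, pi.
The greatest among these is eta.

eta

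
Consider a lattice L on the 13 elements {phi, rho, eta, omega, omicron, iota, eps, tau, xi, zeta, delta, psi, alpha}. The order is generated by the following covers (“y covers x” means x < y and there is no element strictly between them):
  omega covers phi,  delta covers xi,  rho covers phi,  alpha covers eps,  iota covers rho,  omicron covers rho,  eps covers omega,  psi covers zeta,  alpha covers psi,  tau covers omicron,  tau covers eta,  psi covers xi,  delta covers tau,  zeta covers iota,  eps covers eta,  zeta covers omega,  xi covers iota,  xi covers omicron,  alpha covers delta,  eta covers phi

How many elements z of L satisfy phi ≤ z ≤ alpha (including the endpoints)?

The interval [phi, alpha] = {alpha, delta, eps, eta, iota, omega, omicron, phi, psi, rho, tau, xi, zeta}, which has 13 elements.

13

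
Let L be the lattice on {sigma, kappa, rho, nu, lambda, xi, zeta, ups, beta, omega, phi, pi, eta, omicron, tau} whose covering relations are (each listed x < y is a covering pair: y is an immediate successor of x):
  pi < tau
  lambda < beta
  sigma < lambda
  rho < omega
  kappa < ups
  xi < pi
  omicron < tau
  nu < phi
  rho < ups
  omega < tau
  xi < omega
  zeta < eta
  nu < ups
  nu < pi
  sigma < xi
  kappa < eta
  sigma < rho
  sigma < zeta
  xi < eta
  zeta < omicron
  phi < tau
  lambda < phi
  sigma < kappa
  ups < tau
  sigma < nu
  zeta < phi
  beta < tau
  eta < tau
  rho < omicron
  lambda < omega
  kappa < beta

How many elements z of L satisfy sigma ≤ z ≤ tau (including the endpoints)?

The interval [sigma, tau] = {beta, eta, kappa, lambda, nu, omega, omicron, phi, pi, rho, sigma, tau, ups, xi, zeta}, which has 15 elements.

15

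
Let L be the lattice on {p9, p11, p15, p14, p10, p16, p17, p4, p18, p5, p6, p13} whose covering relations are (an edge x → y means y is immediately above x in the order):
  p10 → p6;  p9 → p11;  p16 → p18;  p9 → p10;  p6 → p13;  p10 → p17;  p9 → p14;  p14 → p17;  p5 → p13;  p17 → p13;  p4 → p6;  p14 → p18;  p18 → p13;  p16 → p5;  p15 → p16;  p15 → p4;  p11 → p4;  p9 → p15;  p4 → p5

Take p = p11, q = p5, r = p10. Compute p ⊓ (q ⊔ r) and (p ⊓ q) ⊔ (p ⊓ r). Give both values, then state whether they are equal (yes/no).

p11; p11; yes

q ⊔ r = p13, so p ⊓ (q ⊔ r) = p11 ⊓ p13 = p11.
p ⊓ q = p11 and p ⊓ r = p9, so (p ⊓ q) ⊔ (p ⊓ r) = p11 ⊔ p9 = p11.
Equal: yes.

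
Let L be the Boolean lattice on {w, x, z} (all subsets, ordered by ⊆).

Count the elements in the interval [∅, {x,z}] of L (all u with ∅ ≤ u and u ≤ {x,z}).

4

The interval [∅, {x,z}] = {{x,z}, {x}, {z}, ∅}, which has 4 elements.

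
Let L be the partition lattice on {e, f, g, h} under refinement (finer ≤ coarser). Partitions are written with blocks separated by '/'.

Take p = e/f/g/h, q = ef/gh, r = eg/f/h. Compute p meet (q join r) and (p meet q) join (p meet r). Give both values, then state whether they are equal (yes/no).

q join r = efgh, so p meet (q join r) = e/f/g/h meet efgh = e/f/g/h.
p meet q = e/f/g/h and p meet r = e/f/g/h, so (p meet q) join (p meet r) = e/f/g/h join e/f/g/h = e/f/g/h.
Equal: yes.

e/f/g/h; e/f/g/h; yes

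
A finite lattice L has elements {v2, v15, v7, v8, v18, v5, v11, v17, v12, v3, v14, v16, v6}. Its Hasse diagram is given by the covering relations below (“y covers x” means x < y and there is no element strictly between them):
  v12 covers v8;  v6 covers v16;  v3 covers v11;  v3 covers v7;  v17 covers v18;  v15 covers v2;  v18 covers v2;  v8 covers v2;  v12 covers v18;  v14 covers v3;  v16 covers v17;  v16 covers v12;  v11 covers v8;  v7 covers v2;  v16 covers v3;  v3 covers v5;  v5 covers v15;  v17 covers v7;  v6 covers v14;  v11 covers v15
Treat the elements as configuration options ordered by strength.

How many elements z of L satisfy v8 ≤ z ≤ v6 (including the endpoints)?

7

The interval [v8, v6] = {v11, v12, v14, v16, v3, v6, v8}, which has 7 elements.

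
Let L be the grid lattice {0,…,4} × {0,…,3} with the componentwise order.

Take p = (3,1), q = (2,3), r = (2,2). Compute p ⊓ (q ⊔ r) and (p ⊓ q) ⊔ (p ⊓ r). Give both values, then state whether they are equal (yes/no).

(2,1); (2,1); yes

q ⊔ r = (2,3), so p ⊓ (q ⊔ r) = (3,1) ⊓ (2,3) = (2,1).
p ⊓ q = (2,1) and p ⊓ r = (2,1), so (p ⊓ q) ⊔ (p ⊓ r) = (2,1) ⊔ (2,1) = (2,1).
Equal: yes.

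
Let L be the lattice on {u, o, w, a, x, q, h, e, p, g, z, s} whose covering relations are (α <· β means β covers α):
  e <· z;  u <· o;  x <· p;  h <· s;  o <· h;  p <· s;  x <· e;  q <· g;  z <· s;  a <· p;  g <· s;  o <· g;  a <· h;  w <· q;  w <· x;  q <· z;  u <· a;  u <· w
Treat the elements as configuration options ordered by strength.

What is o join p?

s

Common upper bounds of {o, p}: s.
The least among these is s.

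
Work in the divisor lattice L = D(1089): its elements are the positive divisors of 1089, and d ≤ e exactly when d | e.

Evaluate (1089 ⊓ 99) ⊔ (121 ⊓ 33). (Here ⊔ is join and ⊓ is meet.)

1089 ∧ 99 = 99
121 ∧ 33 = 11
99 ∨ 11 = 99

99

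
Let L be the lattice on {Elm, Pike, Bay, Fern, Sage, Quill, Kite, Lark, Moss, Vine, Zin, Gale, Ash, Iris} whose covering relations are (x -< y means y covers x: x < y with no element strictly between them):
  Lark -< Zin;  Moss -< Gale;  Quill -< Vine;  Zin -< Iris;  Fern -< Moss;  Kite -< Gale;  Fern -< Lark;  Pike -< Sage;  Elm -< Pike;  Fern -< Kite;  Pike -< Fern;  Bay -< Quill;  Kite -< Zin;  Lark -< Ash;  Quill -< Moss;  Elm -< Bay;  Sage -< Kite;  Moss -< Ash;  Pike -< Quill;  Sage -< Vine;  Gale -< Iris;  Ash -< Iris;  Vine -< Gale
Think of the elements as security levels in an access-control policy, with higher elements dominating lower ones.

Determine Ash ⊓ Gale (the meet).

Moss

Common lower bounds of {Ash, Gale}: Bay, Elm, Fern, Moss, Pike, Quill.
The greatest among these is Moss.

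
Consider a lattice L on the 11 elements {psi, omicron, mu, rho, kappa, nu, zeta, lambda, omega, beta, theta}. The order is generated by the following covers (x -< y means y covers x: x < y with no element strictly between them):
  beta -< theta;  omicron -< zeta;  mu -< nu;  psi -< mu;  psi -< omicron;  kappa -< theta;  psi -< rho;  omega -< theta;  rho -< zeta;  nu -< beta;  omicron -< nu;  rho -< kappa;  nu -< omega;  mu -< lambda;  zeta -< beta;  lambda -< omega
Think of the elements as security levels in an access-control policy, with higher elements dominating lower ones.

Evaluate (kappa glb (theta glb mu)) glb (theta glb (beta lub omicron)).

psi

theta ∧ mu = mu
kappa ∧ mu = psi
beta ∨ omicron = beta
theta ∧ beta = beta
psi ∧ beta = psi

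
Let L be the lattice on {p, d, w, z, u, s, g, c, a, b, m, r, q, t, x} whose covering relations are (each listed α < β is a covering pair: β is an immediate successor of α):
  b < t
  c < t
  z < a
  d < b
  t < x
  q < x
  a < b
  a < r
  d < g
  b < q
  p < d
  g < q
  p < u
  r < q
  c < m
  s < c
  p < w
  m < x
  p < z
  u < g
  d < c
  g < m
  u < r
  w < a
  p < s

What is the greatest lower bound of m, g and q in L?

Common lower bounds of {m, g, q}: d, g, p, u.
The greatest among these is g.

g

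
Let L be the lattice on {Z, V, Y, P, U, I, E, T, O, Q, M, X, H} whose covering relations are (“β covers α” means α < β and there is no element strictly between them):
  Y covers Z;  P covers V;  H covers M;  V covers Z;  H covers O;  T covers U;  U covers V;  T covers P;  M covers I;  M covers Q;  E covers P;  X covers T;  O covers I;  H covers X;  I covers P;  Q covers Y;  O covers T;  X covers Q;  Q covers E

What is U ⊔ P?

Common upper bounds of {U, P}: H, O, T, X.
The least among these is T.

T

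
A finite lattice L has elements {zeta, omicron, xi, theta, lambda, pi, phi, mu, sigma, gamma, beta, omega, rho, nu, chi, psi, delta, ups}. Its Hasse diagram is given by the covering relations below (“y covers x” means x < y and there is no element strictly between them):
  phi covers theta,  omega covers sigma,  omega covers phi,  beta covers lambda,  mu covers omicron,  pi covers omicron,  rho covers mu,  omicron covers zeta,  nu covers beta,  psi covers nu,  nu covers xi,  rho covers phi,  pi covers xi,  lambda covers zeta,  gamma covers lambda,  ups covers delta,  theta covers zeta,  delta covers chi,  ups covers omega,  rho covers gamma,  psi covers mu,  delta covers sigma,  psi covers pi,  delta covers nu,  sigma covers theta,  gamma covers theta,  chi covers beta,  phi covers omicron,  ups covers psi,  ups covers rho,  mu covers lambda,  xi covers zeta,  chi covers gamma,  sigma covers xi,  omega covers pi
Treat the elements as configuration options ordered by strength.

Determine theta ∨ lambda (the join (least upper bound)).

Common upper bounds of {theta, lambda}: chi, delta, gamma, rho, ups.
The least among these is gamma.

gamma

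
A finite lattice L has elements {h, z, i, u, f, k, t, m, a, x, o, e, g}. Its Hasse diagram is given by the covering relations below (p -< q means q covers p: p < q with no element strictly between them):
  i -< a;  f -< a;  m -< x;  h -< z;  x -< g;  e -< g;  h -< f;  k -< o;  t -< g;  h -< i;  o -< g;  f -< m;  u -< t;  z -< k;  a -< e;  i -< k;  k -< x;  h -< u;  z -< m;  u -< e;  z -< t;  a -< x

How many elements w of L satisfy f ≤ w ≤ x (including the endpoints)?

The interval [f, x] = {a, f, m, x}, which has 4 elements.

4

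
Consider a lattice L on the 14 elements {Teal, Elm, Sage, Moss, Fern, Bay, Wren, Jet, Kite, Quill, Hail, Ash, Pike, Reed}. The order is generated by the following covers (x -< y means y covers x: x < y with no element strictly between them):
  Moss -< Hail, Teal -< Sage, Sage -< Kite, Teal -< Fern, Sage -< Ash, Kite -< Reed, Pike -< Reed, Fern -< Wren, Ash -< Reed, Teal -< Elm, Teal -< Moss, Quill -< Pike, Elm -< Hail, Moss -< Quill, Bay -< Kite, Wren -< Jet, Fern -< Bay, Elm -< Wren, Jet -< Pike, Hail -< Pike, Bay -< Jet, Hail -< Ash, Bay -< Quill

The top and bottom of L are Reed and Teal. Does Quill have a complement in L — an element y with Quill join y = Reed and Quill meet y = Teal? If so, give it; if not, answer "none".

Need y with Quill ∨ y = Reed and Quill ∧ y = Teal.
Checking each element gives: Sage.

Sage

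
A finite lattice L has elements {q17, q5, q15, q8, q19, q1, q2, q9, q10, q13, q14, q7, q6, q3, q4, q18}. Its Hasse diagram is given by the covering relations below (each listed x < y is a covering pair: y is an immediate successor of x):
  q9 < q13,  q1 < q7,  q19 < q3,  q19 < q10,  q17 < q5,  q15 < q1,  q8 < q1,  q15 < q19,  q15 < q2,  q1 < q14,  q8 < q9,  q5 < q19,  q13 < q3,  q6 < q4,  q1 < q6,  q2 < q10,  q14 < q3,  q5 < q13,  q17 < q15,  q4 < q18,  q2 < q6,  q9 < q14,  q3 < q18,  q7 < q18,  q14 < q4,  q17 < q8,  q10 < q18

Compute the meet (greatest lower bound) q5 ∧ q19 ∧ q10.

q5

Common lower bounds of {q5, q19, q10}: q17, q5.
The greatest among these is q5.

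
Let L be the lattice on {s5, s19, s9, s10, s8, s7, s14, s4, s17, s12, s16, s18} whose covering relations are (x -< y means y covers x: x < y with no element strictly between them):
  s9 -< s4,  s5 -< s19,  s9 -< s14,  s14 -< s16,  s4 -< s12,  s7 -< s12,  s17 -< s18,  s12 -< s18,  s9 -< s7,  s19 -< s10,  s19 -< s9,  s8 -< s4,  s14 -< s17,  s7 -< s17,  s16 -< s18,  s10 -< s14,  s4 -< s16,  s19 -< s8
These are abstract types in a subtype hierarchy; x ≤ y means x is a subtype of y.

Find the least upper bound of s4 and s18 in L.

Common upper bounds of {s4, s18}: s18.
The least among these is s18.

s18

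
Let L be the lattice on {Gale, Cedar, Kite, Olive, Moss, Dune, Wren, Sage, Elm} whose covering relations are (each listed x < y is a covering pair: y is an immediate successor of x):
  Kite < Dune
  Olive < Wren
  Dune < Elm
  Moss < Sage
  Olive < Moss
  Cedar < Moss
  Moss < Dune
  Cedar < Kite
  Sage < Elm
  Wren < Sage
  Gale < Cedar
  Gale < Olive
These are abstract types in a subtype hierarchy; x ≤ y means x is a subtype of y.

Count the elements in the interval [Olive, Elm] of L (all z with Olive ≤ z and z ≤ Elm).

The interval [Olive, Elm] = {Dune, Elm, Moss, Olive, Sage, Wren}, which has 6 elements.

6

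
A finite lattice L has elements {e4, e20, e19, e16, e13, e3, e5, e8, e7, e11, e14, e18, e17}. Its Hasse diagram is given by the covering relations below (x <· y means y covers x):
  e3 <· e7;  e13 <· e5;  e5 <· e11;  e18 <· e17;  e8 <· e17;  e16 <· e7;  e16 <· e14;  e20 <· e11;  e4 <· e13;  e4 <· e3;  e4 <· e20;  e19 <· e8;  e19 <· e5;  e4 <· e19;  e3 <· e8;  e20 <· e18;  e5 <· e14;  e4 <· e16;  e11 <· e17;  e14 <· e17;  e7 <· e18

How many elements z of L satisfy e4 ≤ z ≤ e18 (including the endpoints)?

6

The interval [e4, e18] = {e16, e18, e20, e3, e4, e7}, which has 6 elements.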